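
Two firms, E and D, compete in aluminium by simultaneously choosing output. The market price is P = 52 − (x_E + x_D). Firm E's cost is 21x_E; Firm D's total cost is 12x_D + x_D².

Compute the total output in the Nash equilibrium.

Firm E's profit: π = x_E(52 − (x_E + x_D)) − 21x_E.
∂π/∂x_E = 31 − 2x_E − x_D = 0, so x_E = 15.5 − 0.5x_D.
For D: ∂π/∂x_D = 40 − 4x_D − x_E = 0 ⇒ x_D = 10 − 0.25x_E.
Plugging x_D into E's best response: x_E = 15.5 − 0.5(10 − 0.25x_E) ⇒ 0.875x_E = 10.5, so x_E = 12.
Then x_D = 10 − 0.25·12 = 7.
Total output: 12 + 7 = 19.

19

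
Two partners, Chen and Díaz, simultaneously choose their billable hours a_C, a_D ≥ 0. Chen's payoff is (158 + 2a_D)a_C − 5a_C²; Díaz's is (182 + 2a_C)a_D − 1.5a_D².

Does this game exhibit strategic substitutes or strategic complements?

Expanding Chen's payoff: 158a_C + 2a_Da_C − 5a_C².
∂π/∂a_C = 158 + 2a_D − 10a_C = 0, so a_C = 15.8 + 0.2a_D.
The best-response slope da_C/da_D = 0.2 > 0: the reaction function is upward-sloping, so the choices are strategic complements.

strategic complements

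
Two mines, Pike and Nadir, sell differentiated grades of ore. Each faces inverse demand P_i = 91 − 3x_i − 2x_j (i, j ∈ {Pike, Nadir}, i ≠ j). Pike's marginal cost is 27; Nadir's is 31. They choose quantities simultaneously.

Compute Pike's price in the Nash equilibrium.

Mine Pike's profit: π = x_{Pike}(91 − 3x_{Pike} − 2x_{Nadir}) − 27x_{Pike}.
∂π/∂x_{Pike} = 64 − 6x_{Pike} − 2x_{Nadir} = 0 ⇒ x_{Pike} = 32/3 − (1/3)x_{Nadir}.
Similarly x_{Nadir} = 10 − (1/3)x_{Pike}.
Substituting the second reaction function into the first: x_{Pike} = 32/3 − (1/3)(10 − (1/3)x_{Pike}), which gives (8/9)x_{Pike} = 22/3 ⇒ x_{Pike} = 8.25.
Then x_{Nadir} = 10 − (1/3)·8.25 = 7.25.
P_{Pike} = 91 − 3·8.25 − 2·7.25 = 51.75.

51.75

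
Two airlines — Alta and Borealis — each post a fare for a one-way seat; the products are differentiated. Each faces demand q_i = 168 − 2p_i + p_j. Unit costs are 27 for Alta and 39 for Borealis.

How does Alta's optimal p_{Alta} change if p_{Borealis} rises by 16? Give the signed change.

4

Alta's profit: π = (p_{Alta} − 27)(168 − 2p_{Alta} + p_{Borealis}).
∂π/∂p_{Alta} = 222 − 4p_{Alta} + p_{Borealis} = 0 ⇒ p_{Alta} = 55.5 + 0.25p_{Borealis}.
The reaction-function slope is 0.25, so a 16-unit rise in p_{Borealis} moves p_{Alta} by 0.25 × 16 = 4. Alta's best response rises — the actions are strategic complements.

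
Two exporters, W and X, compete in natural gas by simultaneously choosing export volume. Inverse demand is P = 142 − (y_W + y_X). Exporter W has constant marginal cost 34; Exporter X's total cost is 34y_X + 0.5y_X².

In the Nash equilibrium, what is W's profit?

1866.24

Exporter W's profit: π = y_W(142 − (y_W + y_X)) − 34y_W.
∂π/∂y_W = 108 − 2y_W − y_X = 0, so y_W = 54 − 0.5y_X.
For X: ∂π/∂y_X = 108 − 3y_X − y_W = 0 ⇒ y_X = 36 − (1/3)y_W.
Substituting the second reaction function into the first: y_W = 54 − 0.5(36 − (1/3)y_W), which gives (5/6)y_W = 36 ⇒ y_W = 43.2.
Then y_X = 36 − (1/3)·43.2 = 21.6.
Price P = 142 − 64.8 = 77.2.
W's profit: (77.2 − 34)·43.2 = 1866.24.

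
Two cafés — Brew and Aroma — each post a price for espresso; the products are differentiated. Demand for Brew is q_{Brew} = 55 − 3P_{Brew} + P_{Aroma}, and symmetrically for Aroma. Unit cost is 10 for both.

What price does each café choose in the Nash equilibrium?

Brew's profit: π = (P_{Brew} − 10)(55 − 3P_{Brew} + P_{Aroma}).
∂π/∂P_{Brew} = 85 − 6P_{Brew} + P_{Aroma} = 0 ⇒ P_{Brew} = 85/6 + (1/6)P_{Aroma}.
Setting P_{Brew} = P_{Aroma} in the reaction function: P_{Brew} = 85/6 + (1/6)P_{Brew}, so P_{Brew} = (85/6) / (5/6) = 17.

17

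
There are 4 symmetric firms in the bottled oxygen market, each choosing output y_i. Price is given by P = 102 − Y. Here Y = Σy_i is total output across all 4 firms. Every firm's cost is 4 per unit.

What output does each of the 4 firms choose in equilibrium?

19.6

A representative firm's profit is π_i = y_i(102 − Y) − 4y_i, with Y = y_i + Σ_{j≠i} y_j.
First-order condition: 98 − 2y_i − Σ_{j≠i} y_j = 0.
Imposing symmetry (y_j = y for all j) turns Σ_{j≠i} y_j into 3y, so 98 = 5y and y = 19.6.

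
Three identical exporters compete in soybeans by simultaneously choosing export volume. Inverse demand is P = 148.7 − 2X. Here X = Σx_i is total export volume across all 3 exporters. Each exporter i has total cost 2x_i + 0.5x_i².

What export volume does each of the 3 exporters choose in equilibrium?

16.3

A representative exporter's profit is π_i = x_i(148.7 − 2X) − 2x_i − 0.5x_i², with X = x_i + Σ_{j≠i} x_j.
First-order condition: 146.7 − 5x_i − 2Σ_{j≠i} x_j = 0.
With identical exporters, set every x_j = x: then 146.7 − 5x − 4x = 0, i.e. x = 146.7/9 = 16.3.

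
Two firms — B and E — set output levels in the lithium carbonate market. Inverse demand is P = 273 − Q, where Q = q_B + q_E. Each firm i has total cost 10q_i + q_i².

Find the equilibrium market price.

167.8

Firm B's profit: π = q_B(273 − (q_B + q_E)) − 10q_B − q_B².
∂π/∂q_B = 263 − 4q_B − q_E = 0, so q_B = 65.75 − 0.25q_E.
By symmetry q_E = q_B; substituting into the reaction function, 1.25q_B = 65.75 and q_B = 52.6.
Equilibrium price: P = 273 − 105.2 = 167.8.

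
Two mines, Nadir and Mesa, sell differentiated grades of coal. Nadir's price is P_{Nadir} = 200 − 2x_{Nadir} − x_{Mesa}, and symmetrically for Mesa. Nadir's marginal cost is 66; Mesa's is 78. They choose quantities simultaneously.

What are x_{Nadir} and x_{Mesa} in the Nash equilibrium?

27.6, 23.6

Mine Nadir's profit: π = x_{Nadir}(200 − 2x_{Nadir} − x_{Mesa}) − 66x_{Nadir}.
∂π/∂x_{Nadir} = 134 − 4x_{Nadir} − x_{Mesa} = 0 ⇒ x_{Nadir} = 33.5 − 0.25x_{Mesa}.
Similarly x_{Mesa} = 30.5 − 0.25x_{Nadir}.
Substituting the second reaction function into the first: x_{Nadir} = 33.5 − 0.25(30.5 − 0.25x_{Nadir}), which gives 0.9375x_{Nadir} = 25.875 ⇒ x_{Nadir} = 27.6.
Then x_{Mesa} = 30.5 − 0.25·27.6 = 23.6.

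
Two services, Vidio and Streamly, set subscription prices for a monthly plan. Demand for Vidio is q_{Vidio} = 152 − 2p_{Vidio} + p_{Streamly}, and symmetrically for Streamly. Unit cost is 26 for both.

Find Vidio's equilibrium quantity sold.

Vidio's profit: π = (p_{Vidio} − 26)(152 − 2p_{Vidio} + p_{Streamly}).
∂π/∂p_{Vidio} = 204 − 4p_{Vidio} + p_{Streamly} = 0 ⇒ p_{Vidio} = 51 + 0.25p_{Streamly}.
By symmetry p_{Streamly} = p_{Vidio}; substituting into the reaction function, 0.75p_{Vidio} = 51 and p_{Vidio} = 68.
q_{Vidio} = 152 − 2·68 + 68 = 84.

84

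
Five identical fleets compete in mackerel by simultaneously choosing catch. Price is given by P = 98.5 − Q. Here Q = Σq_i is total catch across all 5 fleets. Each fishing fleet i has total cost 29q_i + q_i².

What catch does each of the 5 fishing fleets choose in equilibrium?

8.6875

A representative fishing fleet's profit is π_i = q_i(98.5 − Q) − 29q_i − q_i², with Q = q_i + Σ_{j≠i} q_j.
First-order condition: 69.5 − 4q_i − Σ_{j≠i} q_j = 0.
In a symmetric equilibrium every fishing fleet chooses the same q, so Σ_{j≠i} q_j = 4q. The condition becomes 69.5 − 8q = 0, giving q = 69.5/8 = 8.6875.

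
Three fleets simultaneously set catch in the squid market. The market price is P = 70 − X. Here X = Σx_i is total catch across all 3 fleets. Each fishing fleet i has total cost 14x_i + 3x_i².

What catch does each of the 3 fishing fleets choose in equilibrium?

A representative fishing fleet's profit is π_i = x_i(70 − X) − 14x_i − 3x_i², with X = x_i + Σ_{j≠i} x_j.
First-order condition: 56 − 8x_i − Σ_{j≠i} x_j = 0.
With identical fishing fleets, set every x_j = x: then 56 − 8x − 2x = 0, i.e. x = 56/10 = 5.6.

5.6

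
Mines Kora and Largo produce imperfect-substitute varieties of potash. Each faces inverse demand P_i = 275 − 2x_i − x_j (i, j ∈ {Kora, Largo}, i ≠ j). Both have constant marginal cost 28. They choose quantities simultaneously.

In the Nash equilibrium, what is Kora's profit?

4880.72

Mine Kora's profit: π = x_{Kora}(275 − 2x_{Kora} − x_{Largo}) − 28x_{Kora}.
∂π/∂x_{Kora} = 247 − 4x_{Kora} − x_{Largo} = 0 ⇒ x_{Kora} = 61.75 − 0.25x_{Largo}.
Setting x_{Kora} = x_{Largo} in the reaction function: x_{Kora} = 61.75 − 0.25x_{Kora}, so x_{Kora} = 61.75 / 1.25 = 49.4.
P_{Kora} = 275 − 2·49.4 − 49.4 = 126.8.
Profit = (126.8 − 28)·49.4 = 4880.72.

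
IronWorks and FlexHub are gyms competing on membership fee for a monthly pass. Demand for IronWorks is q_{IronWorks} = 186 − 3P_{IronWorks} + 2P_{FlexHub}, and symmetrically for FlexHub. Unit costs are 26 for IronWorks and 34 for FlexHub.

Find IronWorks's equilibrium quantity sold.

124.5

IronWorks's profit: π = (P_{IronWorks} − 26)(186 − 3P_{IronWorks} + 2P_{FlexHub}).
∂π/∂P_{IronWorks} = 264 − 6P_{IronWorks} + 2P_{FlexHub} = 0 ⇒ P_{IronWorks} = 44 + (1/3)P_{FlexHub}.
Similarly P_{FlexHub} = 48 + (1/3)P_{IronWorks}.
Solving the two reaction functions simultaneously: (1 − (1/3)(1/3))P_{IronWorks} = 44 + (1/3)·48, so (8/9)P_{IronWorks} = 60 and P_{IronWorks} = 67.5.
Then P_{FlexHub} = 48 + (1/3)·67.5 = 70.5.
q_{IronWorks} = 186 − 3·67.5 + 2·70.5 = 124.5.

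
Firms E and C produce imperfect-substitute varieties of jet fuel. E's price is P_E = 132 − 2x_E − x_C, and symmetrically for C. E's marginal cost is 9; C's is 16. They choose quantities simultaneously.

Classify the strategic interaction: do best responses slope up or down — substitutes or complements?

strategic substitutes

Firm E's profit: π = x_E(132 − 2x_E − x_C) − 9x_E.
∂π/∂x_E = 123 − 4x_E − x_C = 0 ⇒ x_E = 30.75 − 0.25x_C.
The best-response slope dx_E/dx_C = −0.25 < 0: the reaction function is downward-sloping, so the choices are strategic substitutes.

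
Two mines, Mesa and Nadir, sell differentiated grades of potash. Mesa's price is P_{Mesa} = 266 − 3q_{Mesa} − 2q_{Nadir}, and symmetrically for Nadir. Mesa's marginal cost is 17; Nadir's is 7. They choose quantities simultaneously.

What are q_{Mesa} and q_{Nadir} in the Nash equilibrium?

30.5, 33

Mine Mesa's profit: π = q_{Mesa}(266 − 3q_{Mesa} − 2q_{Nadir}) − 17q_{Mesa}.
∂π/∂q_{Mesa} = 249 − 6q_{Mesa} − 2q_{Nadir} = 0 ⇒ q_{Mesa} = 41.5 − (1/3)q_{Nadir}.
Similarly q_{Nadir} = 259/6 − (1/3)q_{Mesa}.
Substituting the second reaction function into the first: q_{Mesa} = 41.5 − (1/3)(259/6 − (1/3)q_{Mesa}), which gives (8/9)q_{Mesa} = 244/9 ⇒ q_{Mesa} = 30.5.
Then q_{Nadir} = 259/6 − (1/3)·30.5 = 33.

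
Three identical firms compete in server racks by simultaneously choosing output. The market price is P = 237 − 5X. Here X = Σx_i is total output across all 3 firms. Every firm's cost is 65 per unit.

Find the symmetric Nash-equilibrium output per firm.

8.6

A representative firm's profit is π_i = x_i(237 − 5X) − 65x_i, with X = x_i + Σ_{j≠i} x_j.
First-order condition: 172 − 10x_i − 5Σ_{j≠i} x_j = 0.
In a symmetric equilibrium every firm chooses the same x, so Σ_{j≠i} x_j = 2x. The condition becomes 172 − 20x = 0, giving x = 172/20 = 8.6.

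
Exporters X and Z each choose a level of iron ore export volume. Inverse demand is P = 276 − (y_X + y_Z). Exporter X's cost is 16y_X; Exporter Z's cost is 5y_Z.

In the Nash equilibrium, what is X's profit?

6889

Exporter X's profit: π = y_X(276 − (y_X + y_Z)) − 16y_X.
∂π/∂y_X = 260 − 2y_X − y_Z = 0, so y_X = 130 − 0.5y_Z.
By the same steps for Z: y_Z = 135.5 − 0.5y_X.
Solving the two reaction functions simultaneously: (1 − (−0.5)(−0.5))y_X = 130 − 0.5·135.5, so 0.75y_X = 62.25 and y_X = 83.
Then y_Z = 135.5 − 0.5·83 = 94.
Price P = 276 − 177 = 99.
X's profit: (99 − 16)·83 = 6889.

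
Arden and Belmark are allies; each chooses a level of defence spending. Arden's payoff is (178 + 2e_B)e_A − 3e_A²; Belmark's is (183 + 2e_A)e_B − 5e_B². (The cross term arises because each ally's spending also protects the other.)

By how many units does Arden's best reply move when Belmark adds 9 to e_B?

Expanding Arden's payoff: 178e_A + 2e_Be_A − 3e_A².
∂π/∂e_A = 178 + 2e_B − 6e_A = 0, so e_A = 89/3 + (1/3)e_B.
The reaction-function slope is 1/3, so a 9-unit rise in e_B moves e_A by 1/3 × 9 = 3. Arden's best response rises — the actions are strategic complements.

3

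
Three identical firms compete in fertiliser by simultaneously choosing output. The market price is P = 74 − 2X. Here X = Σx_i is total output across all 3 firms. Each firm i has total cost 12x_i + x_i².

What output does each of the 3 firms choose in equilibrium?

6.2

A representative firm's profit is π_i = x_i(74 − 2X) − 12x_i − x_i², with X = x_i + Σ_{j≠i} x_j.
First-order condition: 62 − 6x_i − 2Σ_{j≠i} x_j = 0.
With identical firms, set every x_j = x: then 62 − 6x − 4x = 0, i.e. x = 62/10 = 6.2.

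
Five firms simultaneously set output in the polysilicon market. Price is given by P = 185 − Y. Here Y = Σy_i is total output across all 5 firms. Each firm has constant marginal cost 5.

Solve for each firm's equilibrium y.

A representative firm's profit is π_i = y_i(185 − Y) − 5y_i, with Y = y_i + Σ_{j≠i} y_j.
First-order condition: 180 − 2y_i − Σ_{j≠i} y_j = 0.
In a symmetric equilibrium every firm chooses the same y, so Σ_{j≠i} y_j = 4y. The condition becomes 180 − 6y = 0, giving y = 180/6 = 30.

30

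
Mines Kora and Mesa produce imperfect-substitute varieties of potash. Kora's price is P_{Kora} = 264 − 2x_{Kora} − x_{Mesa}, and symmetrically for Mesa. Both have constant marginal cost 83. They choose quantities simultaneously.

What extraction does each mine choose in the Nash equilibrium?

Mine Kora's profit: π = x_{Kora}(264 − 2x_{Kora} − x_{Mesa}) − 83x_{Kora}.
∂π/∂x_{Kora} = 181 − 4x_{Kora} − x_{Mesa} = 0 ⇒ x_{Kora} = 45.25 − 0.25x_{Mesa}.
Setting x_{Kora} = x_{Mesa} in the reaction function: x_{Kora} = 45.25 − 0.25x_{Kora}, so x_{Kora} = 45.25 / 1.25 = 36.2.

36.2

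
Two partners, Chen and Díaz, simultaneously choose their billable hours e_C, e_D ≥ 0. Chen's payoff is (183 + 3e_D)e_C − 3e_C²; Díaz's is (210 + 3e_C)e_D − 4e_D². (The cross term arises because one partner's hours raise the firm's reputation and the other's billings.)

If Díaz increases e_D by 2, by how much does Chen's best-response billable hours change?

Expanding Chen's payoff: 183e_C + 3e_De_C − 3e_C².
∂π/∂e_C = 183 + 3e_D − 6e_C = 0, so e_C = 30.5 + 0.5e_D.
The reaction-function slope is 0.5, so a 2-unit rise in e_D moves e_C by 0.5 × 2 = 1. Chen's best response rises — the actions are strategic complements.

1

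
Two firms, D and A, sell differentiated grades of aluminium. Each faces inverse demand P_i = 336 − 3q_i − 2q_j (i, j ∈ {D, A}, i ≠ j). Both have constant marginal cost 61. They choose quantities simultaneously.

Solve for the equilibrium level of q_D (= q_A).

34.375

Firm D's profit: π = q_D(336 − 3q_D − 2q_A) − 61q_D.
∂π/∂q_D = 275 − 6q_D − 2q_A = 0 ⇒ q_D = 275/6 − (1/3)q_A.
By symmetry q_A = q_D; substituting into the reaction function, (4/3)q_D = 275/6 and q_D = 34.375.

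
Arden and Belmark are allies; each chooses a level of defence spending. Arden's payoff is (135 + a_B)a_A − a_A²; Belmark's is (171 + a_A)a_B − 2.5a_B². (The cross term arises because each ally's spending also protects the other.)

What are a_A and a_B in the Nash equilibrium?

94, 53

Expanding Arden's payoff: 135a_A + a_Ba_A − a_A².
∂π/∂a_A = 135 + a_B − 2a_A = 0, so a_A = 67.5 + 0.5a_B.
Likewise for Belmark: a_B = 34.2 + 0.2a_A.
Plugging a_B into Arden's best response: a_A = 67.5 + 0.5(34.2 + 0.2a_A) ⇒ 0.9a_A = 84.6, so a_A = 94.
Then a_B = 34.2 + 0.2·94 = 53.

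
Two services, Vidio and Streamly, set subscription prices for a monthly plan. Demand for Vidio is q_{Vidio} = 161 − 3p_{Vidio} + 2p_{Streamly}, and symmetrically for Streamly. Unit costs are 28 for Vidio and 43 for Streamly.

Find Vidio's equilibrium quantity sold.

Vidio's profit: π = (p_{Vidio} − 28)(161 − 3p_{Vidio} + 2p_{Streamly}).
∂π/∂p_{Vidio} = 245 − 6p_{Vidio} + 2p_{Streamly} = 0 ⇒ p_{Vidio} = 245/6 + (1/3)p_{Streamly}.
Similarly p_{Streamly} = 145/3 + (1/3)p_{Vidio}.
Substituting the second reaction function into the first: p_{Vidio} = 245/6 + (1/3)(145/3 + (1/3)p_{Vidio}), which gives (8/9)p_{Vidio} = 1025/18 ⇒ p_{Vidio} = 64.0625.
Then p_{Streamly} = 145/3 + (1/3)·64.0625 = 69.6875.
q_{Vidio} = 161 − 3·64.0625 + 2·69.6875 = 108.1875.

108.1875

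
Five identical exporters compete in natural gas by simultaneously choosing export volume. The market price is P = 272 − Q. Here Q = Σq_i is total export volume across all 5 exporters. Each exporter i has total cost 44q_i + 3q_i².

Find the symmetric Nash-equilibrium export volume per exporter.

A representative exporter's profit is π_i = q_i(272 − Q) − 44q_i − 3q_i², with Q = q_i + Σ_{j≠i} q_j.
First-order condition: 228 − 8q_i − Σ_{j≠i} q_j = 0.
Imposing symmetry (q_j = q for all j) turns Σ_{j≠i} q_j into 4q, so 228 = 12q and q = 19.

19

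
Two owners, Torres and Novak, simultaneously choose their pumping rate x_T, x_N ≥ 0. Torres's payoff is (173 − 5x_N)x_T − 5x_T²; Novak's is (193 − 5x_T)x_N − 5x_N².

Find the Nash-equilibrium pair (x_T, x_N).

10.2, 14.2

Expanding Torres's payoff: 173x_T − 5x_Nx_T − 5x_T².
∂π/∂x_T = 173 − 5x_N − 10x_T = 0, so x_T = 17.3 − 0.5x_N.
Likewise for Novak: x_N = 19.3 − 0.5x_T.
Plugging x_N into Torres's best response: x_T = 17.3 − 0.5(19.3 − 0.5x_T) ⇒ 0.75x_T = 7.65, so x_T = 10.2.
Then x_N = 19.3 − 0.5·10.2 = 14.2.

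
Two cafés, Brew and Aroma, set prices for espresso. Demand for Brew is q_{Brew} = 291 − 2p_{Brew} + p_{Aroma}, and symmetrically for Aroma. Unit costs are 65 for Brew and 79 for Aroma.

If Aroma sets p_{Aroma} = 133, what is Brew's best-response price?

Brew's profit: π = (p_{Brew} − 65)(291 − 2p_{Brew} + p_{Aroma}).
∂π/∂p_{Brew} = 421 − 4p_{Brew} + p_{Aroma} = 0 ⇒ p_{Brew} = 105.25 + 0.25p_{Aroma}.
At p_{Aroma} = 133: p_{Brew} = 105.25 + 0.25·133 = 138.5.

138.5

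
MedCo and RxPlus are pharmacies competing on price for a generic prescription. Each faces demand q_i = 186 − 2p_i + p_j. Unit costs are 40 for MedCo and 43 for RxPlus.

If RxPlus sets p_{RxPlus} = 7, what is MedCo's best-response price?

68.25

MedCo's profit: π = (p_{MedCo} − 40)(186 − 2p_{MedCo} + p_{RxPlus}).
∂π/∂p_{MedCo} = 266 − 4p_{MedCo} + p_{RxPlus} = 0 ⇒ p_{MedCo} = 66.5 + 0.25p_{RxPlus}.
At p_{RxPlus} = 7: p_{MedCo} = 66.5 + 0.25·7 = 68.25.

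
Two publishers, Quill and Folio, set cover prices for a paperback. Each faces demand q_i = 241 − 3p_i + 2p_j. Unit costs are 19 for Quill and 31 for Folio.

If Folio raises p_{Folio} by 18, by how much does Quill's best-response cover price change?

Quill's profit: π = (p_{Quill} − 19)(241 − 3p_{Quill} + 2p_{Folio}).
∂π/∂p_{Quill} = 298 − 6p_{Quill} + 2p_{Folio} = 0 ⇒ p_{Quill} = 149/3 + (1/3)p_{Folio}.
The reaction-function slope is 1/3, so an 18-unit rise in p_{Folio} moves p_{Quill} by 1/3 × 18 = 6. Quill's best response rises — the actions are strategic complements.

6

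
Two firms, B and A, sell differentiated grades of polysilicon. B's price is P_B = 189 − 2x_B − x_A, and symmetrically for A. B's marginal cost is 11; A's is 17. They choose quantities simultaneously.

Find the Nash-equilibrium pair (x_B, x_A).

Firm B's profit: π = x_B(189 − 2x_B − x_A) − 11x_B.
∂π/∂x_B = 178 − 4x_B − x_A = 0 ⇒ x_B = 44.5 − 0.25x_A.
Similarly x_A = 43 − 0.25x_B.
Substituting the second reaction function into the first: x_B = 44.5 − 0.25(43 − 0.25x_B), which gives 0.9375x_B = 33.75 ⇒ x_B = 36.
Then x_A = 43 − 0.25·36 = 34.

36, 34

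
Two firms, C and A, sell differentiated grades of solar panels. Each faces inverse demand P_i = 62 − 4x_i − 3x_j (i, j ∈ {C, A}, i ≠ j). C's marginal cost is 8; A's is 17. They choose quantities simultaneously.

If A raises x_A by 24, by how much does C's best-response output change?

Firm C's profit: π = x_C(62 − 4x_C − 3x_A) − 8x_C.
∂π/∂x_C = 54 − 8x_C − 3x_A = 0 ⇒ x_C = 6.75 − 0.375x_A.
The reaction-function slope is −0.375, so a 24-unit rise in x_A moves x_C by −0.375 × 24 = −9. C's best response falls — the actions are strategic substitutes.

-9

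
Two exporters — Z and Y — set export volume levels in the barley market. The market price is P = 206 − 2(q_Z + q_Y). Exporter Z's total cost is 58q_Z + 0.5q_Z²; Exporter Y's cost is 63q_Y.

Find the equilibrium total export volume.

45.3125

Exporter Z's profit: π = q_Z(206 − 2(q_Z + q_Y)) − 58q_Z − 0.5q_Z².
∂π/∂q_Z = 148 − 5q_Z − 2q_Y = 0, so q_Z = 29.6 − 0.4q_Y.
For Y: ∂π/∂q_Y = 143 − 4q_Y − 2q_Z = 0 ⇒ q_Y = 35.75 − 0.5q_Z.
Substituting the second reaction function into the first: q_Z = 29.6 − 0.4(35.75 − 0.5q_Z), which gives 0.8q_Z = 15.3 ⇒ q_Z = 19.125.
Then q_Y = 35.75 − 0.5·19.125 = 26.1875.
Total export volume: 19.125 + 26.1875 = 45.3125.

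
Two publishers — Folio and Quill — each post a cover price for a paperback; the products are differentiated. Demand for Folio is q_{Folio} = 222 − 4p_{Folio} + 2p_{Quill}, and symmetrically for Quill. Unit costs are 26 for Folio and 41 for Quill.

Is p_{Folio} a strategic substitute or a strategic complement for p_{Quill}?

strategic complements

Folio's profit: π = (p_{Folio} − 26)(222 − 4p_{Folio} + 2p_{Quill}).
∂π/∂p_{Folio} = 326 − 8p_{Folio} + 2p_{Quill} = 0 ⇒ p_{Folio} = 40.75 + 0.25p_{Quill}.
The best-response slope dp_{Folio}/dp_{Quill} = 0.25 > 0: the reaction function is upward-sloping, so the choices are strategic complements.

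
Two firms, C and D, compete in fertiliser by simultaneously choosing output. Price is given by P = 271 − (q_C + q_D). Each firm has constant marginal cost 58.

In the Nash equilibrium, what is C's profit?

Firm C's profit: π = q_C(271 − (q_C + q_D)) − 58q_C.
∂π/∂q_C = 213 − 2q_C − q_D = 0, so q_C = 106.5 − 0.5q_D.
Setting q_C = q_D in the reaction function: q_C = 106.5 − 0.5q_C, so q_C = 106.5 / 1.5 = 71.
Price P = 271 − 142 = 129.
C's profit: (129 − 58)·71 = 5041.

5041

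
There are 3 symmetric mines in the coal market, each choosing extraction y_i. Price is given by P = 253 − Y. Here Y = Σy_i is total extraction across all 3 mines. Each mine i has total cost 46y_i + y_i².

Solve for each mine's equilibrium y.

A representative mine's profit is π_i = y_i(253 − Y) − 46y_i − y_i², with Y = y_i + Σ_{j≠i} y_j.
First-order condition: 207 − 4y_i − Σ_{j≠i} y_j = 0.
Imposing symmetry (y_j = y for all j) turns Σ_{j≠i} y_j into 2y, so 207 = 6y and y = 34.5.

34.5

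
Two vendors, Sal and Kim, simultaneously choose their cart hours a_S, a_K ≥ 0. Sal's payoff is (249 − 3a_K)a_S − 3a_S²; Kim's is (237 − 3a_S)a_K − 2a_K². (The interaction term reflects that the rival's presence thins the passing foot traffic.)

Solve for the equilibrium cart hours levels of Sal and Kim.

19, 45

Expanding Sal's payoff: 249a_S − 3a_Ka_S − 3a_S².
∂π/∂a_S = 249 − 3a_K − 6a_S = 0, so a_S = 41.5 − 0.5a_K.
Likewise for Kim: a_K = 59.25 − 0.75a_S.
Substituting the second reaction function into the first: a_S = 41.5 − 0.5(59.25 − 0.75a_S), which gives 0.625a_S = 11.875 ⇒ a_S = 19.
Then a_K = 59.25 − 0.75·19 = 45.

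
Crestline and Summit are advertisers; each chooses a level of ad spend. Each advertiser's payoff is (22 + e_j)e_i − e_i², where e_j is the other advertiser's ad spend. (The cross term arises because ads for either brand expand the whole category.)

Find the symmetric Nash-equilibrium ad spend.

Crestline's payoff is (22 + e_S)e_C − e_C².
∂π/∂e_C = 22 + e_S − 2e_C = 0, so e_C = 11 + 0.5e_S.
The game is symmetric, so in equilibrium e_S = e_C: the reaction function gives 0.5e_C = 11, hence e_C = 22.

22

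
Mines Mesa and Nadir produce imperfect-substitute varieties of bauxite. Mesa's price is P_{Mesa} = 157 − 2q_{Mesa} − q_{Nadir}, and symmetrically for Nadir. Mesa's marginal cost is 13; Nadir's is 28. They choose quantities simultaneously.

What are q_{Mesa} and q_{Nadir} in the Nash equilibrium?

29.8, 24.8

Mine Mesa's profit: π = q_{Mesa}(157 − 2q_{Mesa} − q_{Nadir}) − 13q_{Mesa}.
∂π/∂q_{Mesa} = 144 − 4q_{Mesa} − q_{Nadir} = 0 ⇒ q_{Mesa} = 36 − 0.25q_{Nadir}.
Similarly q_{Nadir} = 32.25 − 0.25q_{Mesa}.
Substituting the second reaction function into the first: q_{Mesa} = 36 − 0.25(32.25 − 0.25q_{Mesa}), which gives 0.9375q_{Mesa} = 27.9375 ⇒ q_{Mesa} = 29.8.
Then q_{Nadir} = 32.25 − 0.25·29.8 = 24.8.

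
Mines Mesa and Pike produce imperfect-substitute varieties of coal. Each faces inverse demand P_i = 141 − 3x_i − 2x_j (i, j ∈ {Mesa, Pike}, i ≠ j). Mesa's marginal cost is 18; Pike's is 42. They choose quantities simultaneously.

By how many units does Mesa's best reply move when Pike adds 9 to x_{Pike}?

Mine Mesa's profit: π = x_{Mesa}(141 − 3x_{Mesa} − 2x_{Pike}) − 18x_{Mesa}.
∂π/∂x_{Mesa} = 123 − 6x_{Mesa} − 2x_{Pike} = 0 ⇒ x_{Mesa} = 20.5 − (1/3)x_{Pike}.
The reaction-function slope is −1/3, so a 9-unit rise in x_{Pike} moves x_{Mesa} by −1/3 × 9 = −3. Mesa's best response falls — the actions are strategic substitutes.

-3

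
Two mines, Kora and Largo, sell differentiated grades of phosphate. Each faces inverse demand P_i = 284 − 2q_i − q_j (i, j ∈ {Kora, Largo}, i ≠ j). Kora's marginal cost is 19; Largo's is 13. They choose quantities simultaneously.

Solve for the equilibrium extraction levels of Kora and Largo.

Mine Kora's profit: π = q_{Kora}(284 − 2q_{Kora} − q_{Largo}) − 19q_{Kora}.
∂π/∂q_{Kora} = 265 − 4q_{Kora} − q_{Largo} = 0 ⇒ q_{Kora} = 66.25 − 0.25q_{Largo}.
Similarly q_{Largo} = 67.75 − 0.25q_{Kora}.
Plugging q_{Largo} into Kora's best response: q_{Kora} = 66.25 − 0.25(67.75 − 0.25q_{Kora}) ⇒ 0.9375q_{Kora} = 49.3125, so q_{Kora} = 52.6.
Then q_{Largo} = 67.75 − 0.25·52.6 = 54.6.

52.6, 54.6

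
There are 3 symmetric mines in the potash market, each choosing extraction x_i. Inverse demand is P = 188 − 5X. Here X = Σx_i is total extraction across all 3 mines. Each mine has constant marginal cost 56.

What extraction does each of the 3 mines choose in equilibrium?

6.6

A representative mine's profit is π_i = x_i(188 − 5X) − 56x_i, with X = x_i + Σ_{j≠i} x_j.
First-order condition: 132 − 10x_i − 5Σ_{j≠i} x_j = 0.
With identical mines, set every x_j = x: then 132 − 10x − 10x = 0, i.e. x = 132/20 = 6.6.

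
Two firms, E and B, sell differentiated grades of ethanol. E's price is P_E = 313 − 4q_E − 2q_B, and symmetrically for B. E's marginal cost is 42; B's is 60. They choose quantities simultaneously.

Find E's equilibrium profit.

Firm E's profit: π = q_E(313 − 4q_E − 2q_B) − 42q_E.
∂π/∂q_E = 271 − 8q_E − 2q_B = 0 ⇒ q_E = 33.875 − 0.25q_B.
Similarly q_B = 31.625 − 0.25q_E.
Solving the two reaction functions simultaneously: (1 − (−0.25)(−0.25))q_E = 33.875 − 0.25·31.625, so 0.9375q_E = 831/32 and q_E = 27.7.
Then q_B = 31.625 − 0.25·27.7 = 24.7.
P_E = 313 − 4·27.7 − 2·24.7 = 152.8.
Profit = (152.8 − 42)·27.7 = 3069.16.

3069.16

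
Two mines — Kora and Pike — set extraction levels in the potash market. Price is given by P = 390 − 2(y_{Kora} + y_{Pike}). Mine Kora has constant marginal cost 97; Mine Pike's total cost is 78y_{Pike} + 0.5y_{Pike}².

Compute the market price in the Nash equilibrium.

202.125

Mine Kora's profit: π = y_{Kora}(390 − 2(y_{Kora} + y_{Pike})) − 97y_{Kora}.
∂π/∂y_{Kora} = 293 − 4y_{Kora} − 2y_{Pike} = 0, so y_{Kora} = 73.25 − 0.5y_{Pike}.
For Pike: ∂π/∂y_{Pike} = 312 − 5y_{Pike} − 2y_{Kora} = 0 ⇒ y_{Pike} = 62.4 − 0.4y_{Kora}.
Substituting the second reaction function into the first: y_{Kora} = 73.25 − 0.5(62.4 − 0.4y_{Kora}), which gives 0.8y_{Kora} = 42.05 ⇒ y_{Kora} = 52.5625.
Then y_{Pike} = 62.4 − 0.4·52.5625 = 41.375.
Equilibrium price: P = 390 − 2·93.9375 = 202.125.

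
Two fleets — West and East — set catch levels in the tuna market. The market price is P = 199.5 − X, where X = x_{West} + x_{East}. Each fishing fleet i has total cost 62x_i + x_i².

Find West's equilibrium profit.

Fishing fleet West's profit: π = x_{West}(199.5 − (x_{West} + x_{East})) − 62x_{West} − x_{West}².
∂π/∂x_{West} = 137.5 − 4x_{West} − x_{East} = 0, so x_{West} = 34.375 − 0.25x_{East}.
The game is symmetric, so in equilibrium x_{East} = x_{West}: the reaction function gives 1.25x_{West} = 34.375, hence x_{West} = 27.5.
Price P = 199.5 − 55 = 144.5.
West's profit: (144.5 − 62)·27.5 − (27.5)² = 1512.5.

1512.5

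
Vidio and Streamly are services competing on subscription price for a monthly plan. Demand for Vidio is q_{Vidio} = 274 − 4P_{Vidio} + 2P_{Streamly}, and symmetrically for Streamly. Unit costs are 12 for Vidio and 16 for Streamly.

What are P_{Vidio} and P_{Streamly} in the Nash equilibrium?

54.2, 55.8

Vidio's profit: π = (P_{Vidio} − 12)(274 − 4P_{Vidio} + 2P_{Streamly}).
∂π/∂P_{Vidio} = 322 − 8P_{Vidio} + 2P_{Streamly} = 0 ⇒ P_{Vidio} = 40.25 + 0.25P_{Streamly}.
Similarly P_{Streamly} = 42.25 + 0.25P_{Vidio}.
Solving the two reaction functions simultaneously: (1 − (0.25)(0.25))P_{Vidio} = 40.25 + 0.25·42.25, so 0.9375P_{Vidio} = 50.8125 and P_{Vidio} = 54.2.
Then P_{Streamly} = 42.25 + 0.25·54.2 = 55.8.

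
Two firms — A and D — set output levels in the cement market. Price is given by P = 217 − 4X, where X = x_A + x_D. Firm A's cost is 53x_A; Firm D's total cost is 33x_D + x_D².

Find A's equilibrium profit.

Firm A's profit: π = x_A(217 − 4(x_A + x_D)) − 53x_A.
∂π/∂x_A = 164 − 8x_A − 4x_D = 0, so x_A = 20.5 − 0.5x_D.
For D: ∂π/∂x_D = 184 − 10x_D − 4x_A = 0 ⇒ x_D = 18.4 − 0.4x_A.
Plugging x_D into A's best response: x_A = 20.5 − 0.5(18.4 − 0.4x_A) ⇒ 0.8x_A = 11.3, so x_A = 14.125.
Then x_D = 18.4 − 0.4·14.125 = 12.75.
Price P = 217 − 4·26.875 = 109.5.
A's profit: (109.5 − 53)·14.125 = 798.0625.

798.0625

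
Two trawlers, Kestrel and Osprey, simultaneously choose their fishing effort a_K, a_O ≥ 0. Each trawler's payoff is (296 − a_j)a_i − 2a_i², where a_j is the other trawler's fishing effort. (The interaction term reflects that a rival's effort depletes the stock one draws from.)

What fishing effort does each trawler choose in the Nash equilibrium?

Kestrel's payoff is (296 − a_O)a_K − 2a_K².
∂π/∂a_K = 296 − a_O − 4a_K = 0, so a_K = 74 − 0.25a_O.
Setting a_K = a_O in the reaction function: a_K = 74 − 0.25a_K, so a_K = 74 / 1.25 = 59.2.

59.2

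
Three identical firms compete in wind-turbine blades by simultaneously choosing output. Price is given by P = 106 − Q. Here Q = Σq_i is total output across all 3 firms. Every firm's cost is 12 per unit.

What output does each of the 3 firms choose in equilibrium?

23.5

A representative firm's profit is π_i = q_i(106 − Q) − 12q_i, with Q = q_i + Σ_{j≠i} q_j.
First-order condition: 94 − 2q_i − Σ_{j≠i} q_j = 0.
In a symmetric equilibrium every firm chooses the same q, so Σ_{j≠i} q_j = 2q. The condition becomes 94 − 4q = 0, giving q = 94/4 = 23.5.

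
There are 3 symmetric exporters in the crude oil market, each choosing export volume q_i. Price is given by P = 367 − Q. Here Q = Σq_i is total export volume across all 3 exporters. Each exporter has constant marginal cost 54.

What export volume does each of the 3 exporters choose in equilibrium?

78.25

A representative exporter's profit is π_i = q_i(367 − Q) − 54q_i, with Q = q_i + Σ_{j≠i} q_j.
First-order condition: 313 − 2q_i − Σ_{j≠i} q_j = 0.
Imposing symmetry (q_j = q for all j) turns Σ_{j≠i} q_j into 2q, so 313 = 4q and q = 78.25.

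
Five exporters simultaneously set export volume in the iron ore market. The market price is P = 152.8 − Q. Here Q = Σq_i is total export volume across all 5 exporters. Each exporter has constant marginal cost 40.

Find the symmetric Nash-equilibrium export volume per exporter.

18.8

A representative exporter's profit is π_i = q_i(152.8 − Q) − 40q_i, with Q = q_i + Σ_{j≠i} q_j.
First-order condition: 112.8 − 2q_i − Σ_{j≠i} q_j = 0.
In a symmetric equilibrium every exporter chooses the same q, so Σ_{j≠i} q_j = 4q. The condition becomes 112.8 − 6q = 0, giving q = 112.8/6 = 18.8.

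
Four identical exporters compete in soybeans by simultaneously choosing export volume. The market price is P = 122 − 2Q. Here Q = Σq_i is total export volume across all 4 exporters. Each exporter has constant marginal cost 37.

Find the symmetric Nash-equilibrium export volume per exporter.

A representative exporter's profit is π_i = q_i(122 − 2Q) − 37q_i, with Q = q_i + Σ_{j≠i} q_j.
First-order condition: 85 − 4q_i − 2Σ_{j≠i} q_j = 0.
In a symmetric equilibrium every exporter chooses the same q, so Σ_{j≠i} q_j = 3q. The condition becomes 85 − 10q = 0, giving q = 85/10 = 8.5.

8.5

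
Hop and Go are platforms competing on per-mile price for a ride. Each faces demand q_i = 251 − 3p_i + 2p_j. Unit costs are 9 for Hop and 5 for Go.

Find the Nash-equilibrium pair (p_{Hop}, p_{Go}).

Hop's profit: π = (p_{Hop} − 9)(251 − 3p_{Hop} + 2p_{Go}).
∂π/∂p_{Hop} = 278 − 6p_{Hop} + 2p_{Go} = 0 ⇒ p_{Hop} = 139/3 + (1/3)p_{Go}.
Similarly p_{Go} = 133/3 + (1/3)p_{Hop}.
Plugging p_{Go} into Hop's best response: p_{Hop} = 139/3 + (1/3)(133/3 + (1/3)p_{Hop}) ⇒ (8/9)p_{Hop} = 550/9, so p_{Hop} = 68.75.
Then p_{Go} = 133/3 + (1/3)·68.75 = 67.25.

68.75, 67.25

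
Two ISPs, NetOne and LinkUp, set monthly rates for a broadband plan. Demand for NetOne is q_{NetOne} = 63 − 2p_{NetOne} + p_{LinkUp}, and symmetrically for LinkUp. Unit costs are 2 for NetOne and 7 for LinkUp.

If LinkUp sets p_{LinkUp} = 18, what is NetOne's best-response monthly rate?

21.25

NetOne's profit: π = (p_{NetOne} − 2)(63 − 2p_{NetOne} + p_{LinkUp}).
∂π/∂p_{NetOne} = 67 − 4p_{NetOne} + p_{LinkUp} = 0 ⇒ p_{NetOne} = 16.75 + 0.25p_{LinkUp}.
At p_{LinkUp} = 18: p_{NetOne} = 16.75 + 0.25·18 = 21.25.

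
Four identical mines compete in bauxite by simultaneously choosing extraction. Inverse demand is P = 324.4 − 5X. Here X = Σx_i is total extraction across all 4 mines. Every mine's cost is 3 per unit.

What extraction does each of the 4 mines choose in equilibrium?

12.856

A representative mine's profit is π_i = x_i(324.4 − 5X) − 3x_i, with X = x_i + Σ_{j≠i} x_j.
First-order condition: 321.4 − 10x_i − 5Σ_{j≠i} x_j = 0.
Imposing symmetry (x_j = x for all j) turns Σ_{j≠i} x_j into 3x, so 321.4 = 25x and x = 12.856.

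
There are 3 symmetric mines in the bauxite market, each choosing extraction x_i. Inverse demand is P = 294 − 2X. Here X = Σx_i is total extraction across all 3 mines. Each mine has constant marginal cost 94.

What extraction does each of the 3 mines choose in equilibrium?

A representative mine's profit is π_i = x_i(294 − 2X) − 94x_i, with X = x_i + Σ_{j≠i} x_j.
First-order condition: 200 − 4x_i − 2Σ_{j≠i} x_j = 0.
In a symmetric equilibrium every mine chooses the same x, so Σ_{j≠i} x_j = 2x. The condition becomes 200 − 8x = 0, giving x = 200/8 = 25.

25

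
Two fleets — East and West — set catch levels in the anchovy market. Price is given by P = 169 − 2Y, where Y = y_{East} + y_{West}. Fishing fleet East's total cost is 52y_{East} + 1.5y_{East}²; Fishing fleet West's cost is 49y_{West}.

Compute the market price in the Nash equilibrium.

Fishing fleet East's profit: π = y_{East}(169 − 2(y_{East} + y_{West})) − 52y_{East} − 1.5y_{East}².
∂π/∂y_{East} = 117 − 7y_{East} − 2y_{West} = 0, so y_{East} = 117/7 − (2/7)y_{West}.
For West: ∂π/∂y_{West} = 120 − 4y_{West} − 2y_{East} = 0 ⇒ y_{West} = 30 − 0.5y_{East}.
Solving the two reaction functions simultaneously: (1 − (−2/7)(−0.5))y_{East} = 117/7 − (2/7)·30, so (6/7)y_{East} = 57/7 and y_{East} = 9.5.
Then y_{West} = 30 − 0.5·9.5 = 25.25.
Equilibrium price: P = 169 − 2·34.75 = 99.5.

99.5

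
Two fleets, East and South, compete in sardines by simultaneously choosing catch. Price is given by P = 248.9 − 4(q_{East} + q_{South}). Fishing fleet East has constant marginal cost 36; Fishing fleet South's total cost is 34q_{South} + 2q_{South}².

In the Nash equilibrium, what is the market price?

120.76

Fishing fleet East's profit: π = q_{East}(248.9 − 4(q_{East} + q_{South})) − 36q_{East}.
∂π/∂q_{East} = 212.9 − 8q_{East} − 4q_{South} = 0, so q_{East} = 26.6125 − 0.5q_{South}.
For South: ∂π/∂q_{South} = 214.9 − 12q_{South} − 4q_{East} = 0 ⇒ q_{South} = 2149/120 − (1/3)q_{East}.
Solving the two reaction functions simultaneously: (1 − (−0.5)(−1/3))q_{East} = 26.6125 − 0.5·(2149/120), so (5/6)q_{East} = 2119/120 and q_{East} = 21.19.
Then q_{South} = 2149/120 − (1/3)·21.19 = 10.845.
Equilibrium price: P = 248.9 − 4·32.035 = 120.76.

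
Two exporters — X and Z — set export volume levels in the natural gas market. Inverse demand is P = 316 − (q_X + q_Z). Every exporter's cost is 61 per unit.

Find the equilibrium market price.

146

Exporter X's profit: π = q_X(316 − (q_X + q_Z)) − 61q_X.
∂π/∂q_X = 255 − 2q_X − q_Z = 0, so q_X = 127.5 − 0.5q_Z.
Setting q_X = q_Z in the reaction function: q_X = 127.5 − 0.5q_X, so q_X = 127.5 / 1.5 = 85.
Equilibrium price: P = 316 − 170 = 146.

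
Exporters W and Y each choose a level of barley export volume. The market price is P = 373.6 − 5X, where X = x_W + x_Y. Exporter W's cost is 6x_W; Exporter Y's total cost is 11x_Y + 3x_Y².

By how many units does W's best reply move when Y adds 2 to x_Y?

-1

Exporter W's profit: π = x_W(373.6 − 5(x_W + x_Y)) − 6x_W.
∂π/∂x_W = 367.6 − 10x_W − 5x_Y = 0, so x_W = 36.76 − 0.5x_Y.
The reaction-function slope is −0.5, so a 2-unit rise in x_Y moves x_W by −0.5 × 2 = −1. W's best response falls — the actions are strategic substitutes.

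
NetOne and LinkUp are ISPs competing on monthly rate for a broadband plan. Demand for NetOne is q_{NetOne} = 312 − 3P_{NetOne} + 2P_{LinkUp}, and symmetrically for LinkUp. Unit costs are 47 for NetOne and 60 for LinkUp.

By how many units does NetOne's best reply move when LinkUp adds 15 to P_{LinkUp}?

NetOne's profit: π = (P_{NetOne} − 47)(312 − 3P_{NetOne} + 2P_{LinkUp}).
∂π/∂P_{NetOne} = 453 − 6P_{NetOne} + 2P_{LinkUp} = 0 ⇒ P_{NetOne} = 75.5 + (1/3)P_{LinkUp}.
The reaction-function slope is 1/3, so a 15-unit rise in P_{LinkUp} moves P_{NetOne} by 1/3 × 15 = 5. NetOne's best response rises — the actions are strategic complements.

5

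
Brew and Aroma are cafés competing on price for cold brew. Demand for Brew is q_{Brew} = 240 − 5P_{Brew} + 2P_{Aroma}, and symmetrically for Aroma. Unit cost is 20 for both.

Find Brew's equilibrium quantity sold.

Brew's profit: π = (P_{Brew} − 20)(240 − 5P_{Brew} + 2P_{Aroma}).
∂π/∂P_{Brew} = 340 − 10P_{Brew} + 2P_{Aroma} = 0 ⇒ P_{Brew} = 34 + 0.2P_{Aroma}.
The game is symmetric, so in equilibrium P_{Aroma} = P_{Brew}: the reaction function gives 0.8P_{Brew} = 34, hence P_{Brew} = 42.5.
q_{Brew} = 240 − 5·42.5 + 2·42.5 = 112.5.

112.5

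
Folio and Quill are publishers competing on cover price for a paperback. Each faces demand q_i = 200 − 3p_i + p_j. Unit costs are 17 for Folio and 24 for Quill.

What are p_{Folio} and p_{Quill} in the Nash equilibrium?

50.8, 53.8

Folio's profit: π = (p_{Folio} − 17)(200 − 3p_{Folio} + p_{Quill}).
∂π/∂p_{Folio} = 251 − 6p_{Folio} + p_{Quill} = 0 ⇒ p_{Folio} = 251/6 + (1/6)p_{Quill}.
Similarly p_{Quill} = 136/3 + (1/6)p_{Folio}.
Solving the two reaction functions simultaneously: (1 − (1/6)(1/6))p_{Folio} = 251/6 + (1/6)·(136/3), so (35/36)p_{Folio} = 889/18 and p_{Folio} = 50.8.
Then p_{Quill} = 136/3 + (1/6)·50.8 = 53.8.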